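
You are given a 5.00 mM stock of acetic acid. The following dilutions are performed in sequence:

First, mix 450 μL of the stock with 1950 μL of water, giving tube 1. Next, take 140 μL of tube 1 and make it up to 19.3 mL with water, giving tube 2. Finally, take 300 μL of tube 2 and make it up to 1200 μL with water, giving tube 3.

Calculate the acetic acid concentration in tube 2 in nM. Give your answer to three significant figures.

6.80 × 10^3 nM

Step 1: 450 μL + 1950 μL = 2400 μL total → factor 2400/450 = 5.3333
Step 2: 140 μL brought to 19.3 mL → factor 19300/140 = 137.86
Dilution factor through tube 2 = 5.3333 × 137.86 = 735.24
[tube 2] = 5.00 mM / 735.24 = 0.006801 mM = 6.80 × 10^3 nM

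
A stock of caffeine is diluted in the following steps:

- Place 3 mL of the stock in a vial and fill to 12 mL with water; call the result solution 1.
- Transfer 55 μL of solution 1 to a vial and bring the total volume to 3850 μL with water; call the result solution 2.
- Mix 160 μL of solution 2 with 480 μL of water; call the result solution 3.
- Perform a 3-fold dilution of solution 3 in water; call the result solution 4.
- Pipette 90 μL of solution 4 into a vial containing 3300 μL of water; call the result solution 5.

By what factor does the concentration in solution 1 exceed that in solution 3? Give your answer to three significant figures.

Step 1: 3 mL brought to 12 mL → factor 12/3 = 4
Step 2: 55 μL brought to 3850 μL → factor 3850/55 = 70
Step 3: 160 μL + 480 μL = 640 μL total → factor 640/160 = 4
Dilution factor to solution 1 = 4; to solution 3 = 1120
[solution 1]/[solution 3] = (factor to solution 3)/(factor to solution 1) = 1120/4 = 280

280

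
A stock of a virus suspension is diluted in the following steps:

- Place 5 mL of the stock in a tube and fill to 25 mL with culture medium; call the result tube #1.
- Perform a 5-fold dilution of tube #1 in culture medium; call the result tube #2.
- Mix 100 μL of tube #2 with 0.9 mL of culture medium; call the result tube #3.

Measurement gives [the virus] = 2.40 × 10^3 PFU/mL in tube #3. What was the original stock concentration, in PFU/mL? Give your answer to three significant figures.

6.00 × 10^5 PFU/mL

Step 1: 5 mL brought to 25 mL → factor 25/5 = 5
Step 2: 5-fold → factor 5
Step 3: 100 μL + 0.9 mL = 1000 μL total → factor 1000/100 = 10
Overall dilution factor = 5 × 5 × 10 = 250
Stock = 2.40 × 10^3 PFU/mL × 250 = 6.00 × 10^5 PFU/mL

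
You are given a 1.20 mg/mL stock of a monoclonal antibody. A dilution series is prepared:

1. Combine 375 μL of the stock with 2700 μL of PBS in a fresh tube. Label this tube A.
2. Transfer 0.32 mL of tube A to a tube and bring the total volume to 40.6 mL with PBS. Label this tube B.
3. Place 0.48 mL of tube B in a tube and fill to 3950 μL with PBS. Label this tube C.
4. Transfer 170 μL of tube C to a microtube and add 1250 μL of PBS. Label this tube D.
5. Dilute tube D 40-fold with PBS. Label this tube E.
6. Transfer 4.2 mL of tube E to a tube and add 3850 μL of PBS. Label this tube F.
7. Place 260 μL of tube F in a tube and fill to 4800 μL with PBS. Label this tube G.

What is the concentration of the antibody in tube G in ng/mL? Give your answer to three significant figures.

0.0119 ng/mL

Step 1: 375 μL + 2700 μL = 3075 μL total → factor 3075/375 = 8.2
Step 2: 0.32 mL brought to 40.6 mL → factor 40.6/0.32 = 126.88
Step 3: 0.48 mL brought to 3950 μL → factor 3.95/0.48 = 8.2292
Step 4: 170 μL + 1250 μL = 1420 μL total → factor 1420/170 = 8.3529
Step 5: 40-fold → factor 40
Step 6: 4.2 mL + 3850 μL = 8.05 mL total → factor 8.05/4.2 = 1.9167
Step 7: 260 μL brought to 4800 μL → factor 4800/260 = 18.462
Overall dilution factor = 8.2 × 126.88 × 8.2292 × 8.3529 × 40 × 1.9167 × 18.462 = 1.0122 × 10^8
Final = 1.20 mg/mL / 1.0122 × 10^8 = 1.186 × 10^-8 mg/mL = 0.0119 ng/mL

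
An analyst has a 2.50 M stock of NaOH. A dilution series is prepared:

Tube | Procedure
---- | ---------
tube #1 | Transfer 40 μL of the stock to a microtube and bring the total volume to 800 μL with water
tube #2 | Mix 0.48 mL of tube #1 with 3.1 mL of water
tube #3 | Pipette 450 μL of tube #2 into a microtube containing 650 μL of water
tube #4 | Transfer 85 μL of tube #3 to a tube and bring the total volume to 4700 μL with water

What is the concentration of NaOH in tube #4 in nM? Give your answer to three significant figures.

Step 1: 40 μL brought to 800 μL → factor 800/40 = 20
Step 2: 0.48 mL + 3.1 mL = 3.58 mL total → factor 3.58/0.48 = 7.4583
Step 3: 450 μL + 650 μL = 1100 μL total → factor 1100/450 = 2.4444
Step 4: 85 μL brought to 4700 μL → factor 4700/85 = 55.294
Overall dilution factor = 20 × 7.4583 × 2.4444 × 55.294 = 20162
Final = 2.50 M / 20162 = 0.0001240 M = 1.24 × 10^5 nM

1.24 × 10^5 nM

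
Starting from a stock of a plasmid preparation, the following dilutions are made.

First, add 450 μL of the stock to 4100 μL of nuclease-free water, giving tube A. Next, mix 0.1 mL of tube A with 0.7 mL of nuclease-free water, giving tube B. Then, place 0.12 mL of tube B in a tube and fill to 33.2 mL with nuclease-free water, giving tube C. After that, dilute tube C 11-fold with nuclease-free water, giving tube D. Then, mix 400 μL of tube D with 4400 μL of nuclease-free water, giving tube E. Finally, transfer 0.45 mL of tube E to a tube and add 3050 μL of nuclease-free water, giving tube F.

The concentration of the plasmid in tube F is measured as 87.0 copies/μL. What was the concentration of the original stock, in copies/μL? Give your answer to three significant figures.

2.00 × 10^9 copies/μL

Step 1: 450 μL + 4100 μL = 4550 μL total → factor 4550/450 = 10.111
Step 2: 0.1 mL + 0.7 mL = 0.8 mL total → factor 0.8/0.1 = 8
Step 3: 0.12 mL brought to 33.2 mL → factor 33.2/0.12 = 276.67
Step 4: 11-fold → factor 11
Step 5: 400 μL + 4400 μL = 4800 μL total → factor 4800/400 = 12
Step 6: 0.45 mL + 3050 μL = 3.5 mL total → factor 3.5/0.45 = 7.7778
Overall dilution factor = 10.111 × 8 × 276.67 × 11 × 12 × 7.7778 = 2.2976 × 10^7
Stock = 87.0 copies/μL × 2.2976 × 10^7 = 2.00 × 10^9 copies/μL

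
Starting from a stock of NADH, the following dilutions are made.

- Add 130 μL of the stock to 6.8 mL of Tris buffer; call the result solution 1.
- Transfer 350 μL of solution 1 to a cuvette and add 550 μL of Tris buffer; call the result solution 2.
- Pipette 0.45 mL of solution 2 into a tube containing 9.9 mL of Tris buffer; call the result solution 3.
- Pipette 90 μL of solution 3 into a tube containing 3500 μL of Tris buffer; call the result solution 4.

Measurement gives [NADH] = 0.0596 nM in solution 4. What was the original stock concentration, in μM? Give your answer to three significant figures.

Step 1: 130 μL + 6.8 mL = 6930 μL total → factor 6930/130 = 53.308
Step 2: 350 μL + 550 μL = 900 μL total → factor 900/350 = 2.5714
Step 3: 0.45 mL + 9.9 mL = 10.35 mL total → factor 10.35/0.45 = 23
Step 4: 90 μL + 3500 μL = 3590 μL total → factor 3590/90 = 39.889
Overall dilution factor = 53.308 × 2.5714 × 23 × 39.889 = 1.2576 × 10^5
Stock = 0.0596 nM × 1.2576 × 10^5 = 7495 nM = 7.50 μM

7.50 μM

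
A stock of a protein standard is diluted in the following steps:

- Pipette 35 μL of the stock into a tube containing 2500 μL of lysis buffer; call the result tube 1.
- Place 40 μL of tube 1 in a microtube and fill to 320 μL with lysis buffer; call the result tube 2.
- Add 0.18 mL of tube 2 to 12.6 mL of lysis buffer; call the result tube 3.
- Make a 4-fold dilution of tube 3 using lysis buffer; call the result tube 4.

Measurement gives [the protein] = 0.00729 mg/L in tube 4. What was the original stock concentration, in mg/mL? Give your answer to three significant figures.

Step 1: 35 μL + 2500 μL = 2535 μL total → factor 2535/35 = 72.429
Step 2: 40 μL brought to 320 μL → factor 320/40 = 8
Step 3: 0.18 mL + 12.6 mL = 12.78 mL total → factor 12.78/0.18 = 71
Step 4: 4-fold → factor 4
Overall dilution factor = 72.429 × 8 × 71 × 4 = 1.6456 × 10^5
Stock = 0.00729 mg/L × 1.6456 × 10^5 = 1200 mg/L = 1.20 mg/mL

1.20 mg/mL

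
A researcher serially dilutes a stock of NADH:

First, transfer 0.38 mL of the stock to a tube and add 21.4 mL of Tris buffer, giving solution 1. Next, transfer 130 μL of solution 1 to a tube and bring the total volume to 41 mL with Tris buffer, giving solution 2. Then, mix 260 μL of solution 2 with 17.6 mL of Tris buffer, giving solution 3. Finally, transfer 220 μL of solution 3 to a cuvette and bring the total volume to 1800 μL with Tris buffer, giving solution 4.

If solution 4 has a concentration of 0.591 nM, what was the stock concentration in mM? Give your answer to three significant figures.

6.00 mM

Step 1: 0.38 mL + 21.4 mL = 21.78 mL total → factor 21.78/0.38 = 57.316
Step 2: 130 μL brought to 41 mL → factor 41000/130 = 315.38
Step 3: 260 μL + 17.6 mL = 17860 μL total → factor 17860/260 = 68.692
Step 4: 220 μL brought to 1800 μL → factor 1800/220 = 8.1818
Overall dilution factor = 57.316 × 315.38 × 68.692 × 8.1818 = 1.016 × 10^7
Stock = 0.591 nM × 1.016 × 10^7 = 6.004 × 10^6 nM = 6.00 mM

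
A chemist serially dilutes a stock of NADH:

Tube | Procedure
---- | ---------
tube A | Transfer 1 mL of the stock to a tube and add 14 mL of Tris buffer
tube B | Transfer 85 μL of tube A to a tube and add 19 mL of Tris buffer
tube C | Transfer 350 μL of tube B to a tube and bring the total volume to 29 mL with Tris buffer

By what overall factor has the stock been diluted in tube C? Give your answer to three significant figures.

2.79 × 10^5

Step 1: 1 mL + 14 mL = 15 mL total → factor 15/1 = 15
Step 2: 85 μL + 19 mL = 19085 μL total → factor 19085/85 = 224.53
Step 3: 350 μL brought to 29 mL → factor 29000/350 = 82.857
Overall dilution factor = 15 × 224.53 × 82.857 = 2.7906 × 10^5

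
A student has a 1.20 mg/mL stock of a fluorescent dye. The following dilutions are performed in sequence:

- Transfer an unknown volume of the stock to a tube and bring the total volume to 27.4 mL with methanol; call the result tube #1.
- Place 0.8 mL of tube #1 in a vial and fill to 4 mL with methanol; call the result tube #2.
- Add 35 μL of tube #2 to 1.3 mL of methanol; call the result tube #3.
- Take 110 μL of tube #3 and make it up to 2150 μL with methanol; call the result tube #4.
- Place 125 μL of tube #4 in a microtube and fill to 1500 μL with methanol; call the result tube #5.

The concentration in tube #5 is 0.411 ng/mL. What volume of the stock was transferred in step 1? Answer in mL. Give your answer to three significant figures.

0.420 mL

Step 1: v brought to 27.4 mL → factor = 27.4 mL/v
Step 2: 0.8 mL brought to 4 mL → factor 4/0.8 = 5
Step 3: 35 μL + 1.3 mL = 1335 μL total → factor 1335/35 = 38.143
Step 4: 110 μL brought to 2150 μL → factor 2150/110 = 19.545
Step 5: 125 μL brought to 1500 μL → factor 1500/125 = 12
Product of known-step factors = 44731
Overall factor = 1.20 mg/mL / (0.411 ng/mL) = 2.9197 × 10^6
Step-1 factor = 2.9197 × 10^6 / 44731 = 65.272
v = 27.4 mL / 65.272 = 0.420 mL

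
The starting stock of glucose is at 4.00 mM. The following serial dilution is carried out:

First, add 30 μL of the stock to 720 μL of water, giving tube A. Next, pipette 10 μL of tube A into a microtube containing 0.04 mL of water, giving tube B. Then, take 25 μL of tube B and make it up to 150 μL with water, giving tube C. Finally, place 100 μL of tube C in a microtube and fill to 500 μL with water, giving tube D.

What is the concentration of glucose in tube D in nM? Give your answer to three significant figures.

1.07 × 10^3 nM

Step 1: 30 μL + 720 μL = 750 μL total → factor 750/30 = 25
Step 2: 10 μL + 0.04 mL = 50 μL total → factor 50/10 = 5
Step 3: 25 μL brought to 150 μL → factor 150/25 = 6
Step 4: 100 μL brought to 500 μL → factor 500/100 = 5
Overall dilution factor = 25 × 5 × 6 × 5 = 3750
Final = 4.00 mM / 3750 = 0.001067 mM = 1.07 × 10^3 nM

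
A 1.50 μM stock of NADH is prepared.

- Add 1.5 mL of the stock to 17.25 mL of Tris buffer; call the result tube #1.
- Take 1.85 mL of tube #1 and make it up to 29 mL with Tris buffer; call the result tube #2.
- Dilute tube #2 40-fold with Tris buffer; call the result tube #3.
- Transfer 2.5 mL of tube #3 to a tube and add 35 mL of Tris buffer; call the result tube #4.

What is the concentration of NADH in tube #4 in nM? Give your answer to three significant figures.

Step 1: 1.5 mL + 17.25 mL = 18.75 mL total → factor 18.75/1.5 = 12.5
Step 2: 1.85 mL brought to 29 mL → factor 29/1.85 = 15.676
Step 3: 40-fold → factor 40
Step 4: 2.5 mL + 35 mL = 37.5 mL total → factor 37.5/2.5 = 15
Overall dilution factor = 12.5 × 15.676 × 40 × 15 = 1.1757 × 10^5
Final = 1.50 μM / 1.1757 × 10^5 = 1.276 × 10^-5 μM = 0.0128 nM

0.0128 nM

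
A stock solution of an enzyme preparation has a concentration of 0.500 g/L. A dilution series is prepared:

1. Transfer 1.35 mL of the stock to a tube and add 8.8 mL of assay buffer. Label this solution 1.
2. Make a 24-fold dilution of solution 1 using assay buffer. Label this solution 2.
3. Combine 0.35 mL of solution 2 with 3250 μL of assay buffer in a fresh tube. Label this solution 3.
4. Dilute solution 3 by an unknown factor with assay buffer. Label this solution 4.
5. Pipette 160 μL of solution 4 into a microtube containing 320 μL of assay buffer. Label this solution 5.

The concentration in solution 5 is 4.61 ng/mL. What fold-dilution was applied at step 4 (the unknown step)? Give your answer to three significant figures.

19.5-fold

Step 1: 1.35 mL + 8.8 mL = 10.15 mL total → factor 10.15/1.35 = 7.5185
Step 2: 24-fold → factor 24
Step 3: 0.35 mL + 3250 μL = 3.6 mL total → factor 3.6/0.35 = 10.286
Step 4: unknown factor x
Step 5: 160 μL + 320 μL = 480 μL total → factor 480/160 = 3
Product of known-step factors = 5568
Overall factor = 0.500 g/L / (4.61 ng/mL) = 1.0846 × 10^5
x = 1.0846 × 10^5 / 5568 = 19.5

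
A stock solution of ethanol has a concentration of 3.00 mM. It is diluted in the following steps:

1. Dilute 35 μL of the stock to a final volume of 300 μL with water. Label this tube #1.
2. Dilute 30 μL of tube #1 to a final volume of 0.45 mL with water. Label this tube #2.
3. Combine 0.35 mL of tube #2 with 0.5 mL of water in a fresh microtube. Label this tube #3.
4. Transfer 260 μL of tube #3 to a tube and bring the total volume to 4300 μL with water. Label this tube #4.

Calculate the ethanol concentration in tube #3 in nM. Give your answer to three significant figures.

9.61 × 10^3 nM

Step 1: 35 μL brought to 300 μL → factor 300/35 = 8.5714
Step 2: 30 μL brought to 0.45 mL → factor 450/30 = 15
Step 3: 0.35 mL + 0.5 mL = 0.85 mL total → factor 0.85/0.35 = 2.4286
Dilution factor through tube #3 = 8.5714 × 15 × 2.4286 = 312.24
[tube #3] = 3.00 mM / 312.24 = 0.009608 mM = 9.61 × 10^3 nM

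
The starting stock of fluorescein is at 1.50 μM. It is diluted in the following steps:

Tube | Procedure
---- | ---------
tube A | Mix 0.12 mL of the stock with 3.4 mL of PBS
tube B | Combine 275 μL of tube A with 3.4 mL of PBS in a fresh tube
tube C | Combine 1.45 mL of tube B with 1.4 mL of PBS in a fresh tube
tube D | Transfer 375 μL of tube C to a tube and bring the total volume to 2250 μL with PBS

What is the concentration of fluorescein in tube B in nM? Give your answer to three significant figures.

3.83 nM

Step 1: 0.12 mL + 3.4 mL = 3.52 mL total → factor 3.52/0.12 = 29.333
Step 2: 275 μL + 3.4 mL = 3675 μL total → factor 3675/275 = 13.364
Dilution factor through tube B = 29.333 × 13.364 = 392
[tube B] = 1.50 μM / 392 = 0.003827 μM = 3.83 nM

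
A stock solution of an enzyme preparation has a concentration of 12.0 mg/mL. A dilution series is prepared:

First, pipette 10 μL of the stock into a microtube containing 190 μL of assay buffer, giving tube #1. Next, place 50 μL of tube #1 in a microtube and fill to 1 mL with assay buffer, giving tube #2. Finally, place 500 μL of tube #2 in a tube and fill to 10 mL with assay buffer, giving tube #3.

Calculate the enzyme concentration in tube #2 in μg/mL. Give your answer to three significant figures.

Step 1: 10 μL + 190 μL = 200 μL total → factor 200/10 = 20
Step 2: 50 μL brought to 1 mL → factor 1000/50 = 20
Dilution factor through tube #2 = 20 × 20 = 400
[tube #2] = 12.0 mg/mL / 400 = 0.03000 mg/mL = 30.0 μg/mL

30.0 μg/mL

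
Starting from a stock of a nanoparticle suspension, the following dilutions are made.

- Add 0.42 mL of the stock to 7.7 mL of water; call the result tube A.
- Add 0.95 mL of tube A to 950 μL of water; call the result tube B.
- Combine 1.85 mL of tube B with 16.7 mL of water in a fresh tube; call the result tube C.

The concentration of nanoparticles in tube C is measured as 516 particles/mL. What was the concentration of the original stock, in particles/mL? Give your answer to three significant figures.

Step 1: 0.42 mL + 7.7 mL = 8.12 mL total → factor 8.12/0.42 = 19.333
Step 2: 0.95 mL + 950 μL = 1.9 mL total → factor 1.9/0.95 = 2
Step 3: 1.85 mL + 16.7 mL = 18.55 mL total → factor 18.55/1.85 = 10.027
Overall dilution factor = 19.333 × 2 × 10.027 = 387.71
Stock = 516 particles/mL × 387.71 = 2.00 × 10^5 particles/mL

2.00 × 10^5 particles/mL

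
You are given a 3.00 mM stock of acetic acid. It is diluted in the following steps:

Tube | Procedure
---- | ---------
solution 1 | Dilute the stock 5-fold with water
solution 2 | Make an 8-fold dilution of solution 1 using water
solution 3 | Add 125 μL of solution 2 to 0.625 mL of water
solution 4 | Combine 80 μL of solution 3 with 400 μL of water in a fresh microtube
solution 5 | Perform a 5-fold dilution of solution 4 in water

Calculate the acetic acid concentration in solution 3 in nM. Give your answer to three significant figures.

Step 1: 5-fold → factor 5
Step 2: 8-fold → factor 8
Step 3: 125 μL + 0.625 mL = 750 μL total → factor 750/125 = 6
Dilution factor through solution 3 = 5 × 8 × 6 = 240
[solution 3] = 3.00 mM / 240 = 0.01250 mM = 1.25 × 10^4 nM

1.25 × 10^4 nM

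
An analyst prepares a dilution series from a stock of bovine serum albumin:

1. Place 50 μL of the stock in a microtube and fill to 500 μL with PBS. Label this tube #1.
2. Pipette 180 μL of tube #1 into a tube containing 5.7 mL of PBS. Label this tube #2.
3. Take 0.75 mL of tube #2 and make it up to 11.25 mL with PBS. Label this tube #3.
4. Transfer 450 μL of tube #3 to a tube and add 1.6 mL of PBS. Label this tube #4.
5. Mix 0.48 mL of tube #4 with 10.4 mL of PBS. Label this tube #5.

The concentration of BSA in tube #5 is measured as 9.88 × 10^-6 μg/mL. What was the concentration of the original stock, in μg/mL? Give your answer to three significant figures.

Step 1: 50 μL brought to 500 μL → factor 500/50 = 10
Step 2: 180 μL + 5.7 mL = 5880 μL total → factor 5880/180 = 32.667
Step 3: 0.75 mL brought to 11.25 mL → factor 11.25/0.75 = 15
Step 4: 450 μL + 1.6 mL = 2050 μL total → factor 2050/450 = 4.5556
Step 5: 0.48 mL + 10.4 mL = 10.88 mL total → factor 10.88/0.48 = 22.667
Overall dilution factor = 10 × 32.667 × 15 × 4.5556 × 22.667 = 5.0597 × 10^5
Stock = 9.88 × 10^-6 μg/mL × 5.0597 × 10^5 = 5.00 μg/mL

5.00 μg/mL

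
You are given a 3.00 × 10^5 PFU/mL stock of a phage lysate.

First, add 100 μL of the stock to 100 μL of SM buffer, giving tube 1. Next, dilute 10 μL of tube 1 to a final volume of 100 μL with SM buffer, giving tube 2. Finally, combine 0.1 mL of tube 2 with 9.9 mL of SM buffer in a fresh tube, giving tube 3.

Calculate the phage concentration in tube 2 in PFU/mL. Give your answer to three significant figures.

1.50 × 10^4 PFU/mL

Step 1: 100 μL + 100 μL = 200 μL total → factor 200/100 = 2
Step 2: 10 μL brought to 100 μL → factor 100/10 = 10
Dilution factor through tube 2 = 2 × 10 = 20
[tube 2] = 3.00 × 10^5 PFU/mL / 20 = 1.50 × 10^4 PFU/mL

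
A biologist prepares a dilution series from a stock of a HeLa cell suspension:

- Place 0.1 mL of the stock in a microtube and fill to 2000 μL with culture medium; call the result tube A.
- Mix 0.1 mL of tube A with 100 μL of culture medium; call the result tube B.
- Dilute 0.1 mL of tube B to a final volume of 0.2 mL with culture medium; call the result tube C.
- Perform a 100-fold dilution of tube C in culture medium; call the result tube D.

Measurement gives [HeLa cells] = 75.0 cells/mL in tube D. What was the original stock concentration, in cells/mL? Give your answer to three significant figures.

6.00 × 10^5 cells/mL

Step 1: 0.1 mL brought to 2000 μL → factor 2/0.1 = 20
Step 2: 0.1 mL + 100 μL = 0.2 mL total → factor 0.2/0.1 = 2
Step 3: 0.1 mL brought to 0.2 mL → factor 0.2/0.1 = 2
Step 4: 100-fold → factor 100
Overall dilution factor = 20 × 2 × 2 × 100 = 8000
Stock = 75.0 cells/mL × 8000 = 6.00 × 10^5 cells/mL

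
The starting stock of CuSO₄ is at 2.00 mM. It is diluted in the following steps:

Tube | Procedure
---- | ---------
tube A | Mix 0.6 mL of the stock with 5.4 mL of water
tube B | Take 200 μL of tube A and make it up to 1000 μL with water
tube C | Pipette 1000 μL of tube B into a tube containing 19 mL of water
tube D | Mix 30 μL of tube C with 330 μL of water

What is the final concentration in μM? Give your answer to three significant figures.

Step 1: 0.6 mL + 5.4 mL = 6 mL total → factor 6/0.6 = 10
Step 2: 200 μL brought to 1000 μL → factor 1000/200 = 5
Step 3: 1000 μL + 19 mL = 20000 μL total → factor 20000/1000 = 20
Step 4: 30 μL + 330 μL = 360 μL total → factor 360/30 = 12
Overall dilution factor = 10 × 5 × 20 × 12 = 12000
Final = 2.00 mM / 12000 = 0.0001667 mM = 0.167 μM

0.167 μM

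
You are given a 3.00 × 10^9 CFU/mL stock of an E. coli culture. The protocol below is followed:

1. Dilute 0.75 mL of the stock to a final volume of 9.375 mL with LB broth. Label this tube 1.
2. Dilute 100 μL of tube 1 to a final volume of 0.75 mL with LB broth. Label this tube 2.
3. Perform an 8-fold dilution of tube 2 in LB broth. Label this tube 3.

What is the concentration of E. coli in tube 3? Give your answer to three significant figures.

4.00 × 10^6 CFU/mL

Step 1: 0.75 mL brought to 9.375 mL → factor 9.375/0.75 = 12.5
Step 2: 100 μL brought to 0.75 mL → factor 750/100 = 7.5
Step 3: 8-fold → factor 8
Overall dilution factor = 12.5 × 7.5 × 8 = 750
Final = 3.00 × 10^9 CFU/mL / 750 = 4.00 × 10^6 CFU/mL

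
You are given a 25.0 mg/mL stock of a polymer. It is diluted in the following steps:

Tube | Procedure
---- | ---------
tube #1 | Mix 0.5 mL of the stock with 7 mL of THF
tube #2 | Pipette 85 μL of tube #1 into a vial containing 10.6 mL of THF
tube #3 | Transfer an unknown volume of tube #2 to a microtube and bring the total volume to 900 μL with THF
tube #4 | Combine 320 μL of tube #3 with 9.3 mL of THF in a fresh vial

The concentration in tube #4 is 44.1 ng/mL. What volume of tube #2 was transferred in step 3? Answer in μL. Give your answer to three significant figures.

90.0 μL

Step 1: 0.5 mL + 7 mL = 7.5 mL total → factor 7.5/0.5 = 15
Step 2: 85 μL + 10.6 mL = 10685 μL total → factor 10685/85 = 125.71
Step 3: v brought to 900 μL → factor = 900 μL/v
Step 4: 320 μL + 9.3 mL = 9620 μL total → factor 9620/320 = 30.062
Product of known-step factors = 56685
Overall factor = 25.0 mg/mL / (44.1 ng/mL) = 5.6689 × 10^5
Step-3 factor = 5.6689 × 10^5 / 56685 = 10.001
v = 900 μL / 10.001 = 90.0 μL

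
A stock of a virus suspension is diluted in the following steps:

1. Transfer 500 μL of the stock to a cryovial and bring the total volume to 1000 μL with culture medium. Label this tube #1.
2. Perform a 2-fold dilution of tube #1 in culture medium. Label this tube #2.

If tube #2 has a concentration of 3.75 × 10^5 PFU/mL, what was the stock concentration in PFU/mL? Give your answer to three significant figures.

Step 1: 500 μL brought to 1000 μL → factor 1000/500 = 2
Step 2: 2-fold → factor 2
Overall dilution factor = 2 × 2 = 4
Stock = 3.75 × 10^5 PFU/mL × 4 = 1.50 × 10^6 PFU/mL

1.50 × 10^6 PFU/mL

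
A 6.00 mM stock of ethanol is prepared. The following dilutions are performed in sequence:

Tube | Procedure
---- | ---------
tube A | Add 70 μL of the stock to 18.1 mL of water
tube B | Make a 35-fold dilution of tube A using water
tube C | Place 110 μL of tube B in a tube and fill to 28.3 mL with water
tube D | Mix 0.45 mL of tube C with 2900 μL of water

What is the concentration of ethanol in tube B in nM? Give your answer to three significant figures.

660 nM

Step 1: 70 μL + 18.1 mL = 18170 μL total → factor 18170/70 = 259.57
Step 2: 35-fold → factor 35
Dilution factor through tube B = 259.57 × 35 = 9085
[tube B] = 6.00 mM / 9085 = 0.0006604 mM = 660 nM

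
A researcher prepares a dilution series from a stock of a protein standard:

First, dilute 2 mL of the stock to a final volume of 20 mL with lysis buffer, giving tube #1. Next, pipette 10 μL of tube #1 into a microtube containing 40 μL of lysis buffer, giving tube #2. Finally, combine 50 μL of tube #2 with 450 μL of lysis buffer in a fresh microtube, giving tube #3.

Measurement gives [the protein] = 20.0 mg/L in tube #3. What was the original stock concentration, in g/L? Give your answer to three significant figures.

10.0 g/L

Step 1: 2 mL brought to 20 mL → factor 20/2 = 10
Step 2: 10 μL + 40 μL = 50 μL total → factor 50/10 = 5
Step 3: 50 μL + 450 μL = 500 μL total → factor 500/50 = 10
Overall dilution factor = 10 × 5 × 10 = 500
Stock = 20.0 mg/L × 500 = 1.000 × 10^4 mg/L = 10.0 g/L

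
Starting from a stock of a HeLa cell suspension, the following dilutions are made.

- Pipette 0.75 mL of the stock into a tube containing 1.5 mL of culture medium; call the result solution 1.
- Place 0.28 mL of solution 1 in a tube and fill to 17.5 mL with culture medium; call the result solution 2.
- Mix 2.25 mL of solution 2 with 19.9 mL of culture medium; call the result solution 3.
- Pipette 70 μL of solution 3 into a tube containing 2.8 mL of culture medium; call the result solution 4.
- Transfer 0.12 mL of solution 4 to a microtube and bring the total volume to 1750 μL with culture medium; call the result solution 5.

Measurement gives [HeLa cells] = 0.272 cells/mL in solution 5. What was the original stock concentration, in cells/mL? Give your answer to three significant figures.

3.00 × 10^5 cells/mL

Step 1: 0.75 mL + 1.5 mL = 2.25 mL total → factor 2.25/0.75 = 3
Step 2: 0.28 mL brought to 17.5 mL → factor 17.5/0.28 = 62.5
Step 3: 2.25 mL + 19.9 mL = 22.15 mL total → factor 22.15/2.25 = 9.8444
Step 4: 70 μL + 2.8 mL = 2870 μL total → factor 2870/70 = 41
Step 5: 0.12 mL brought to 1750 μL → factor 1.75/0.12 = 14.583
Overall dilution factor = 3 × 62.5 × 9.8444 × 41 × 14.583 = 1.1037 × 10^6
Stock = 0.272 cells/mL × 1.1037 × 10^6 = 3.00 × 10^5 cells/mL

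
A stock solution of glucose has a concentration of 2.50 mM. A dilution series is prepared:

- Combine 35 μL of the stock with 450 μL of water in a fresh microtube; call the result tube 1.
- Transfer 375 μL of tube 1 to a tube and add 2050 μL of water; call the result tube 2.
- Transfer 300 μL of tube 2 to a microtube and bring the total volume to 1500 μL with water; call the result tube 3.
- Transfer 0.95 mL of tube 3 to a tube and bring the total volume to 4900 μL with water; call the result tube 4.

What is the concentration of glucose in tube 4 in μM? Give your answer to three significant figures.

Step 1: 35 μL + 450 μL = 485 μL total → factor 485/35 = 13.857
Step 2: 375 μL + 2050 μL = 2425 μL total → factor 2425/375 = 6.4667
Step 3: 300 μL brought to 1500 μL → factor 1500/300 = 5
Step 4: 0.95 mL brought to 4900 μL → factor 4.9/0.95 = 5.1579
Dilution factor through tube 4 = 13.857 × 6.4667 × 5 × 5.1579 = 2311
[tube 4] = 2.50 mM / 2311 = 0.001082 mM = 1.08 μM

1.08 μM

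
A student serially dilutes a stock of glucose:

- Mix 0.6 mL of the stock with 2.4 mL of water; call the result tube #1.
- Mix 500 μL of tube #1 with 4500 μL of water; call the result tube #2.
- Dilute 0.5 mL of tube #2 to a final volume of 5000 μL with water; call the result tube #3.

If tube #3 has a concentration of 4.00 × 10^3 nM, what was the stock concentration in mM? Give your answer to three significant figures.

2.00 mM

Step 1: 0.6 mL + 2.4 mL = 3 mL total → factor 3/0.6 = 5
Step 2: 500 μL + 4500 μL = 5000 μL total → factor 5000/500 = 10
Step 3: 0.5 mL brought to 5000 μL → factor 5/0.5 = 10
Overall dilution factor = 5 × 10 × 10 = 500
Stock = 4.00 × 10^3 nM × 500 = 2.000 × 10^6 nM = 2.00 mM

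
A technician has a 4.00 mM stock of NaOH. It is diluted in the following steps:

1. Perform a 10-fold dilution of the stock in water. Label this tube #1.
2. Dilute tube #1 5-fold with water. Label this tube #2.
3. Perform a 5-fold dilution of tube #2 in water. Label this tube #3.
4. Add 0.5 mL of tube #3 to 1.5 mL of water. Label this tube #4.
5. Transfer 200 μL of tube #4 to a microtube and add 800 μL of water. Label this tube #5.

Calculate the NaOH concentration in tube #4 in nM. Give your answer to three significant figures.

Step 1: 10-fold → factor 10
Step 2: 5-fold → factor 5
Step 3: 5-fold → factor 5
Step 4: 0.5 mL + 1.5 mL = 2 mL total → factor 2/0.5 = 4
Dilution factor through tube #4 = 10 × 5 × 5 × 4 = 1000
[tube #4] = 4.00 mM / 1000 = 0.004000 mM = 4.00 × 10^3 nM

4.00 × 10^3 nM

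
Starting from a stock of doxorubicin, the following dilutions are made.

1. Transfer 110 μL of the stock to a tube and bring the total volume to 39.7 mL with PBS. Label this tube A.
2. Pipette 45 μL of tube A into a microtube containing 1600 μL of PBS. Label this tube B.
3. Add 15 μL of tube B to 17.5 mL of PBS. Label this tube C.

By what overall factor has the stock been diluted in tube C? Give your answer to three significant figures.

Step 1: 110 μL brought to 39.7 mL → factor 39700/110 = 360.91
Step 2: 45 μL + 1600 μL = 1645 μL total → factor 1645/45 = 36.556
Step 3: 15 μL + 17.5 mL = 17515 μL total → factor 17515/15 = 1167.7
Overall dilution factor = 360.91 × 36.556 × 1167.7 = 1.5405 × 10^7

1.54 × 10^7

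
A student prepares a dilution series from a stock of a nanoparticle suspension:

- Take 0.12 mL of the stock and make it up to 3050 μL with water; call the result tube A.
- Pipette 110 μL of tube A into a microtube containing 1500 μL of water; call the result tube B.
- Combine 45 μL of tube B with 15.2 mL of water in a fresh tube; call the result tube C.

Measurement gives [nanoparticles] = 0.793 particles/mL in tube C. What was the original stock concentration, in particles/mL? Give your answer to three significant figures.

Step 1: 0.12 mL brought to 3050 μL → factor 3.05/0.12 = 25.417
Step 2: 110 μL + 1500 μL = 1610 μL total → factor 1610/110 = 14.636
Step 3: 45 μL + 15.2 mL = 15245 μL total → factor 15245/45 = 338.78
Overall dilution factor = 25.417 × 14.636 × 338.78 = 1.2603 × 10^5
Stock = 0.793 particles/mL × 1.2603 × 10^5 = 9.99 × 10^4 particles/mL

9.99 × 10^4 particles/mL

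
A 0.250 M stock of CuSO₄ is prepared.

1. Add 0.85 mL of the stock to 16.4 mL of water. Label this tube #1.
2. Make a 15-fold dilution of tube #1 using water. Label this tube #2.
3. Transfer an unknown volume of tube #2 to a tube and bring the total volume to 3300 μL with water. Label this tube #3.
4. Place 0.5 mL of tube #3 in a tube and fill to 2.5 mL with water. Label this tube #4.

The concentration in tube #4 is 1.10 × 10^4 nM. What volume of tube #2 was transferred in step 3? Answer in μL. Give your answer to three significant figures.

Step 1: 0.85 mL + 16.4 mL = 17.25 mL total → factor 17.25/0.85 = 20.294
Step 2: 15-fold → factor 15
Step 3: v brought to 3300 μL → factor = 3300 μL/v
Step 4: 0.5 mL brought to 2.5 mL → factor 2.5/0.5 = 5
Product of known-step factors = 1522.1
Overall factor = 0.250 M / (1.10 × 10^4 nM) = 22727
Step-3 factor = 22727 / 1522.1 = 14.932
v = 3300 μL / 14.932 = 221 μL

221 μL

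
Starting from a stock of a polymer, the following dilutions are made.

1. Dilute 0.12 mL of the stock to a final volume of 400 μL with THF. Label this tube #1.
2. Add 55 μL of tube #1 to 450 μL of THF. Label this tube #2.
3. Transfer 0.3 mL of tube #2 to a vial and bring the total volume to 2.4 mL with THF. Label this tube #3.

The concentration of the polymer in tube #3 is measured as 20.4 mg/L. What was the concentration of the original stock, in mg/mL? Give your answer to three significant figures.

Step 1: 0.12 mL brought to 400 μL → factor 0.4/0.12 = 3.3333
Step 2: 55 μL + 450 μL = 505 μL total → factor 505/55 = 9.1818
Step 3: 0.3 mL brought to 2.4 mL → factor 2.4/0.3 = 8
Overall dilution factor = 3.3333 × 9.1818 × 8 = 244.85
Stock = 20.4 mg/L × 244.85 = 4995 mg/L = 4.99 mg/mL

4.99 mg/mL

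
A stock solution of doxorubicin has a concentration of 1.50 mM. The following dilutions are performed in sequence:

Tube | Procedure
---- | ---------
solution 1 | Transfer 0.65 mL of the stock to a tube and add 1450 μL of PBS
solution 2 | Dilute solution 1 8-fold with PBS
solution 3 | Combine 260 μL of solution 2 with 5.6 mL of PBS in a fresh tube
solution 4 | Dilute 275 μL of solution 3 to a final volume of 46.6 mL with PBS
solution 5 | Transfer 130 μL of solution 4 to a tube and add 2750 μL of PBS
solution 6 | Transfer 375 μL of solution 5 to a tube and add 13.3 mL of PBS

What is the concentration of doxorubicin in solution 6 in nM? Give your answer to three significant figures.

Step 1: 0.65 mL + 1450 μL = 2.1 mL total → factor 2.1/0.65 = 3.2308
Step 2: 8-fold → factor 8
Step 3: 260 μL + 5.6 mL = 5860 μL total → factor 5860/260 = 22.538
Step 4: 275 μL brought to 46.6 mL → factor 46600/275 = 169.45
Step 5: 130 μL + 2750 μL = 2880 μL total → factor 2880/130 = 22.154
Step 6: 375 μL + 13.3 mL = 13675 μL total → factor 13675/375 = 36.467
Overall dilution factor = 3.2308 × 8 × 22.538 × 169.45 × 22.154 × 36.467 = 7.9748 × 10^7
Final = 1.50 mM / 7.9748 × 10^7 = 1.881 × 10^-8 mM = 0.0188 nM

0.0188 nM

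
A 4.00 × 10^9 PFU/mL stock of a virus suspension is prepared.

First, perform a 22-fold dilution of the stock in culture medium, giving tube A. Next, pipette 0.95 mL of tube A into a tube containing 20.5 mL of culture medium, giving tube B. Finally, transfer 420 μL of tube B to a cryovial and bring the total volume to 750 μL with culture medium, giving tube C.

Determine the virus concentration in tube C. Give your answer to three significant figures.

Step 1: 22-fold → factor 22
Step 2: 0.95 mL + 20.5 mL = 21.45 mL total → factor 21.45/0.95 = 22.579
Step 3: 420 μL brought to 750 μL → factor 750/420 = 1.7857
Overall dilution factor = 22 × 22.579 × 1.7857 = 887.03
Final = 4.00 × 10^9 PFU/mL / 887.03 = 4.51 × 10^6 PFU/mL

4.51 × 10^6 PFU/mL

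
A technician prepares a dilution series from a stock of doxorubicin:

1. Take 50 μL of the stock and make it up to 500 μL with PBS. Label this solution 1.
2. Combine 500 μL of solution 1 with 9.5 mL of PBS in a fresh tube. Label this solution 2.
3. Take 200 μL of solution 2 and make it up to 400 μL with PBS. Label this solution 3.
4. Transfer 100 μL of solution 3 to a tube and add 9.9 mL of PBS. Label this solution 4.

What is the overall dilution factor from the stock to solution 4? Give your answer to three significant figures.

4.00 × 10^4

Step 1: 50 μL brought to 500 μL → factor 500/50 = 10
Step 2: 500 μL + 9.5 mL = 10000 μL total → factor 10000/500 = 20
Step 3: 200 μL brought to 400 μL → factor 400/200 = 2
Step 4: 100 μL + 9.9 mL = 10000 μL total → factor 10000/100 = 100
Overall dilution factor = 10 × 20 × 2 × 100 = 40000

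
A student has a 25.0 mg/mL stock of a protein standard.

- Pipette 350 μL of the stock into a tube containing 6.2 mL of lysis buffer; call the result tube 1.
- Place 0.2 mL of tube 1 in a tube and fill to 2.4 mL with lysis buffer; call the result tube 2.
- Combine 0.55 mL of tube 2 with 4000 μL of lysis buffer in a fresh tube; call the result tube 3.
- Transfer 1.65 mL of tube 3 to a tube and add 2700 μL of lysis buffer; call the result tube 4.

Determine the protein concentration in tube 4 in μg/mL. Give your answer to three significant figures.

5.10 μg/mL

Step 1: 350 μL + 6.2 mL = 6550 μL total → factor 6550/350 = 18.714
Step 2: 0.2 mL brought to 2.4 mL → factor 2.4/0.2 = 12
Step 3: 0.55 mL + 4000 μL = 4.55 mL total → factor 4.55/0.55 = 8.2727
Step 4: 1.65 mL + 2700 μL = 4.35 mL total → factor 4.35/1.65 = 2.6364
Overall dilution factor = 18.714 × 12 × 8.2727 × 2.6364 = 4897.9
Final = 25.0 mg/mL / 4897.9 = 0.005104 mg/mL = 5.10 μg/mL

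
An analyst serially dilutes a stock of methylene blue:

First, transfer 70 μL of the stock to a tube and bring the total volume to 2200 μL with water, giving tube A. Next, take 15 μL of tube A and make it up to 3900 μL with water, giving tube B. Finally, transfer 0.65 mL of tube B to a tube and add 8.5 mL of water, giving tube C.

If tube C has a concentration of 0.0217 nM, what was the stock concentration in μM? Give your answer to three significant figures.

2.50 μM

Step 1: 70 μL brought to 2200 μL → factor 2200/70 = 31.429
Step 2: 15 μL brought to 3900 μL → factor 3900/15 = 260
Step 3: 0.65 mL + 8.5 mL = 9.15 mL total → factor 9.15/0.65 = 14.077
Overall dilution factor = 31.429 × 260 × 14.077 = 1.1503 × 10^5
Stock = 0.0217 nM × 1.1503 × 10^5 = 2496 nM = 2.50 μM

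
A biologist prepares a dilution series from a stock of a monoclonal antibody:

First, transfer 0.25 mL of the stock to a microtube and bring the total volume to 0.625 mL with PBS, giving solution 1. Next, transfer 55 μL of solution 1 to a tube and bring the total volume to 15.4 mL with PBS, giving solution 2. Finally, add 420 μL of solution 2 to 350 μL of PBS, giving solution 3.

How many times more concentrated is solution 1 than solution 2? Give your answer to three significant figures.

Step 1: 0.25 mL brought to 0.625 mL → factor 0.625/0.25 = 2.5
Step 2: 55 μL brought to 15.4 mL → factor 15400/55 = 280
Dilution factor to solution 1 = 2.5; to solution 2 = 700
[solution 1]/[solution 2] = (factor to solution 2)/(factor to solution 1) = 700/2.5 = 280

280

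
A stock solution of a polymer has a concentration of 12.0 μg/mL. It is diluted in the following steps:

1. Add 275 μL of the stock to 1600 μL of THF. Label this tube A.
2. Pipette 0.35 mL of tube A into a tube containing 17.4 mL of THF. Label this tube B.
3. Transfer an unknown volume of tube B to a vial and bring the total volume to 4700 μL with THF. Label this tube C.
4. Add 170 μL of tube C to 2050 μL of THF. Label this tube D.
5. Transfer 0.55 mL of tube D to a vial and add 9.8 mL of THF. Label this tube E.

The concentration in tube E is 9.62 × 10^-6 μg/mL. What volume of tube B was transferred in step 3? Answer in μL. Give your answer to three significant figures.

320 μL

Step 1: 275 μL + 1600 μL = 1875 μL total → factor 1875/275 = 6.8182
Step 2: 0.35 mL + 17.4 mL = 17.75 mL total → factor 17.75/0.35 = 50.714
Step 3: v brought to 4700 μL → factor = 4700 μL/v
Step 4: 170 μL + 2050 μL = 2220 μL total → factor 2220/170 = 13.059
Step 5: 0.55 mL + 9.8 mL = 10.35 mL total → factor 10.35/0.55 = 18.818
Product of known-step factors = 84973
Overall factor = 12.0 μg/mL / (9.62 × 10^-6 μg/mL) = 1.2474 × 10^6
Step-3 factor = 1.2474 × 10^6 / 84973 = 14.68
v = 4700 μL / 14.68 = 320 μL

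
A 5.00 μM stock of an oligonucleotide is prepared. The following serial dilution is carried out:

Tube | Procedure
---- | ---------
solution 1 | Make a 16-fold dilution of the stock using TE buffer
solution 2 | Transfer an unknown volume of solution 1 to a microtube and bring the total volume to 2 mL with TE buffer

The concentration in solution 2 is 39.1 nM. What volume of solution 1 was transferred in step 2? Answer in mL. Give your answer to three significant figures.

0.250 mL

Step 1: 16-fold → factor 16
Step 2: v brought to 2 mL → factor = 2 mL/v
Product of known-step factors = 16
Overall factor = 5.00 μM / (39.1 nM) = 127.88
Step-2 factor = 127.88 / 16 = 7.9923
v = 2 mL / 7.9923 = 0.250 mL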